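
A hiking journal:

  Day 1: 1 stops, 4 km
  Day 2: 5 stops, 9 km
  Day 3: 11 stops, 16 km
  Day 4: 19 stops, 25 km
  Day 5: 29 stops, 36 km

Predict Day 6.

Stops: differences are 4, 6, 8, … (increasing by 2 each time); 1, 5, 11, 19, 29 → 41.
Km: 4, 9, 16, 25, 36 → 49 (perfect squares: 2², 3², 4², …).
Combining the parts gives 41 stops, 49 km.

41 stops, 49 km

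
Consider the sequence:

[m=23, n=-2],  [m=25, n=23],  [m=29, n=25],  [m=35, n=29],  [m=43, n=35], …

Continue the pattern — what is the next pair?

[m=53, n=43]

M: differences are 2, 4, 6, … (increasing by 2 each time), so 23, 25, 29, 35, 43 → 53.
For the n, always the previous value of the m: -2, 23, 25, 29, 35 → 43.
Putting it together: [m=53, n=43].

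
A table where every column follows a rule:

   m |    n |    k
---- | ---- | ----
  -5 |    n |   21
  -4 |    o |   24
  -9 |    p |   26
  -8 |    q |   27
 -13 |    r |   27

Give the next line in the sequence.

Column m: -5, -4, -9, -8, -13 → -12 (alternating steps +1, −5, +1, −5, …).
For the column n, letters move forward 1 place in the alphabet: n, o, p, q, r → s.
Column k: differences are 3, 2, 1, … (decreasing by 1 each time); 21, 24, 26, 27, 27 → 26.
Putting it together: -12  s  26.

-12  s  26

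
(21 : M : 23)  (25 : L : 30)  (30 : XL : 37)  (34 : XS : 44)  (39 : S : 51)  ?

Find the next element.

First coordinate: alternating steps +4, +5, +4, +5, …, so 21, 25, 30, 34, 39 → 43.
Size: M, L, XL, XS, S → M (runs through clothing sizes XS→XL).
Third coordinate: +7 each step; 23, 30, 37, 44, 51 → 58.
Combining the parts gives (43 : M : 58).

(43 : M : 58)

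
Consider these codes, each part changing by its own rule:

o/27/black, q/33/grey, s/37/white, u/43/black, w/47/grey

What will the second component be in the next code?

53

Second component: 27, 33, 37, 43, 47 → 53 (alternating steps +6, +4, +6, +4, …).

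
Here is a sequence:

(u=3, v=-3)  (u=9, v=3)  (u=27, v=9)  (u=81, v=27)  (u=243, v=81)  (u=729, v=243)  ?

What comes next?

U: ×3 each step, so 3, 9, 27, 81, 243, 729 → 2187.
V goes -3, 3, 9, 27, 81, 243 → 729 (always the previous value of the u).
So the next pair is (u=2187, v=729).

(u=2187, v=729)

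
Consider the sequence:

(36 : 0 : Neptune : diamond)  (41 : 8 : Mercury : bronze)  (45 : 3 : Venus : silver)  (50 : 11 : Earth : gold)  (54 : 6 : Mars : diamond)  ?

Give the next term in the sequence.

(59 : 14 : Jupiter : bronze)

First entry: alternating steps +5, +4, +5, +4, …; 36, 41, 45, 50, 54 → 59.
Second entry: alternating steps +8, −5, +8, −5, …; 0, 8, 3, 11, 6 → 14.
Planet: Neptune, Mercury, Venus, Earth, Mars → Jupiter (runs through the planets Mercury→Neptune).
Rank — repeats diamond → bronze → silver → gold: diamond, bronze, silver, gold, diamond → bronze.
Combining the parts gives (59 : 14 : Jupiter : bronze).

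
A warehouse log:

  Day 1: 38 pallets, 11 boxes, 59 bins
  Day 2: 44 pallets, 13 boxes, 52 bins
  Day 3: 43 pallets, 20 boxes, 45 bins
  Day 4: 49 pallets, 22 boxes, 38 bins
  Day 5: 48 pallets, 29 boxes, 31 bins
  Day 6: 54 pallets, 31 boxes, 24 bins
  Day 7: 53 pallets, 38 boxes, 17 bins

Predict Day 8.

59 pallets, 40 boxes, 10 bins

Pallets — alternating steps +6, −1, +6, −1, …: 38, 44, 43, 49, 48, 54, 53 → 59.
Boxes — alternating steps +2, +7, +2, +7, …: 11, 13, 20, 22, 29, 31, 38 → 40.
Bins: −7 each step; 59, 52, 45, 38, 31, 24, 17 → 10.
Putting it together: 59 pallets, 40 boxes, 10 bins.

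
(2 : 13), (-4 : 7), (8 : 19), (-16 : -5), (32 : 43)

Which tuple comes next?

For the first component, ×(-2) each step: 2, -4, 8, -16, 32 → -64.
Second component — always 11 more than the first component: 13, 7, 19, -5, 43 → -53.
Combining the parts gives (-64 : -53).

(-64 : -53)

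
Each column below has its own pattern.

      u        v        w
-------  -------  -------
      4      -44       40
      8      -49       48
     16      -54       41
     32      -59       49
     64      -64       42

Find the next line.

128  -69  50

Column u: ×2 each step; 4, 8, 16, 32, 64 → 128.
Column v: −5 each step; -44, -49, -54, -59, -64 → -69.
Column w: alternating steps +8, −7, +8, −7, …; 40, 48, 41, 49, 42 → 50.
Putting it together: 128  -69  50.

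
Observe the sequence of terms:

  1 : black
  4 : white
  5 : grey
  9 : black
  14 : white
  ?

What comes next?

For the first part, each term is the sum of the two before it: 1, 4, 5, 9, 14 → 23.
Shade — repeats black → white → grey: black, white, grey, black, white → grey.
So the next term is 23 : grey.

23 : grey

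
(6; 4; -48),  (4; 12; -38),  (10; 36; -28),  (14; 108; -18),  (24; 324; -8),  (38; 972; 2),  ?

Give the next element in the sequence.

First slot goes 6, 4, 10, 14, 24, 38 → 62 (each term is the sum of the two before it).
Second slot: ×3 each step; 4, 12, 36, 108, 324, 972 → 2916.
Third slot: +10 each step, so -48, -38, -28, -18, -8, 2 → 12.
So the next element is (62; 2916; 12).

(62; 2916; 12)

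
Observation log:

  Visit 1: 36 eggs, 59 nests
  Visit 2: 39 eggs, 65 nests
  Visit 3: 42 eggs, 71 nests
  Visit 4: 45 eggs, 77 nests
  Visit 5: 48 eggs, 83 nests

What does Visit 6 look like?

Eggs: +3 each step; 36, 39, 42, 45, 48 → 51.
Nests goes 59, 65, 71, 77, 83 → 89 (+6 each step).
Combining the parts gives 51 eggs, 89 nests.

51 eggs, 89 nests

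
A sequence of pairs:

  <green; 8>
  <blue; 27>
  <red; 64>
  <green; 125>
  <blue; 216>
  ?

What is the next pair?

<red; 343>

For the colour, repeats green → blue → red: green, blue, red, green, blue → red.
Second part: perfect cubes: 2³, 3³, 4³, …; 8, 27, 64, 125, 216 → 343.
Putting it together: <red; 343>.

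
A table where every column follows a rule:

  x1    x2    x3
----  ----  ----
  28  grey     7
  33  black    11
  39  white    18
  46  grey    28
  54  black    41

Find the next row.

63  white  57

Column x1: 28, 33, 39, 46, 54 → 63 (differences are 5, 6, 7, … (increasing by 1 each time)).
Column x2: repeats grey → black → white; grey, black, white, grey, black → white.
Column x3 goes 7, 11, 18, 28, 41 → 57 (differences are 4, 7, 10, … (increasing by 3 each time)).
Putting it together: 63  white  57.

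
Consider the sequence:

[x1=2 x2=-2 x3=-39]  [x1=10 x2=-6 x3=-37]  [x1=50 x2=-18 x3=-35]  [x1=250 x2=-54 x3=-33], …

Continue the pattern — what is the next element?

X1: 2, 10, 50, 250 → 1250 (×5 each step).
X2: -2, -6, -18, -54 → -162 (×3 each step).
X3: +2 each step, so -39, -37, -35, -33 → -31.
Combining the parts gives [x1=1250 x2=-162 x3=-31].

[x1=1250 x2=-162 x3=-31]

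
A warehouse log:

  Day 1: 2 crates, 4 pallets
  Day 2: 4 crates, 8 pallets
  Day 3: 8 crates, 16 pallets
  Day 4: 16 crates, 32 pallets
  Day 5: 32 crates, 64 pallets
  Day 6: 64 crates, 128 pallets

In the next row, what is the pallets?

256

Crates: ×2 each step; 2, 4, 8, 16, 32, 64 → 128.
For the pallets, always 2 × the crates: 4, 8, 16, 32, 64, 128 → 256.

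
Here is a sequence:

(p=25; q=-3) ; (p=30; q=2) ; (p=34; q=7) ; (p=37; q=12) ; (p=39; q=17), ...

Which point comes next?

(p=40; q=22)

P goes 25, 30, 34, 37, 39 → 40 (differences are 5, 4, 3, … (decreasing by 1 each time)).
Q — +5 each step: -3, 2, 7, 12, 17 → 22.
Putting it together: (p=40; q=22).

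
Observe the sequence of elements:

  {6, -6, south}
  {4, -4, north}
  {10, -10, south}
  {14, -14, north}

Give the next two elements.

First component goes 6, 4, 10, 14 → 24 → 38 (each term is the sum of the two before it).
Second component: always the negative of the first component; -6, -4, -10, -14 → -24 → -38.
For the direction, alternates south ↔ north: south, north, south, north → south → north.
Putting the parts together: {24, -24, south} and then {38, -38, north}.

{24, -24, south}, {38, -38, north}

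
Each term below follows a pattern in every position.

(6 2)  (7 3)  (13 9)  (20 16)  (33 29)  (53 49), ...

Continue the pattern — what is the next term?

(86 82)

First entry goes 6, 7, 13, 20, 33, 53 → 86 (each term is the sum of the two before it).
Second entry: always 4 less than the first entry; 2, 3, 9, 16, 29, 49 → 82.
Putting it together: (86 82).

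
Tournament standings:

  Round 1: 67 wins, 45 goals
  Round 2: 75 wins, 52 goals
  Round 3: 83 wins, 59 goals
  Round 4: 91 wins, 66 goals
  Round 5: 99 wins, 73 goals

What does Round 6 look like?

Wins: +8 each step; 67, 75, 83, 91, 99 → 107.
Goals: 45, 52, 59, 66, 73 → 80 (+7 each step).
So the next row is 107 wins, 80 goals.

107 wins, 80 goals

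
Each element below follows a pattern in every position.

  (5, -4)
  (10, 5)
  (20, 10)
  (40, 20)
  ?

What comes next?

First entry — ×2 each step: 5, 10, 20, 40 → 80.
Second entry — always the previous value of the first entry: -4, 5, 10, 20 → 40.
Putting it together: (80, 40).

(80, 40)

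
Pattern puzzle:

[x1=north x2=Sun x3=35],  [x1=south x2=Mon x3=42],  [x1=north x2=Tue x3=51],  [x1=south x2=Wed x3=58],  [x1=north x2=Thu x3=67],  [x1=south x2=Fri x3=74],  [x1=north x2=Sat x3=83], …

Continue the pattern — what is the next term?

[x1=south x2=Sun x3=90]

X1: north, south, north, south, north, south, north → south (alternates north ↔ south).
X2: Sun, Mon, Tue, Wed, Thu, Fri, Sat → Sun (runs through the weekdays Mon→Sun).
X3: alternating steps +7, +9, +7, +9, …; 35, 42, 51, 58, 67, 74, 83 → 90.
Putting it together: [x1=south x2=Sun x3=90].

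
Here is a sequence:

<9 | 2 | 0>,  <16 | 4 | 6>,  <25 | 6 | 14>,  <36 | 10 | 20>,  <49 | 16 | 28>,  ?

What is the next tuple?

First slot: perfect squares: 3², 4², 5², …, so 9, 16, 25, 36, 49 → 64.
Second slot: 2, 4, 6, 10, 16 → 26 (each term is the sum of the two before it).
Third slot: alternating steps +6, +8, +6, +8, …, so 0, 6, 14, 20, 28 → 34.
Combining the parts gives <64 | 26 | 34>.

<64 | 26 | 34>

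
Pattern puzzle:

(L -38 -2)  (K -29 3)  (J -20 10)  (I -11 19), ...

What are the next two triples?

(H -2 30), (G 7 43)

Letter — letters move back 1 place in the alphabet: L, K, J, I → H → G.
Second component: +9 each step; -38, -29, -20, -11 → -2 → 7.
Third component — differences are 5, 7, 9, … (increasing by 2 each time): -2, 3, 10, 19 → 30 → 43.
So the next two triples are (H -2 30) and (G 7 43).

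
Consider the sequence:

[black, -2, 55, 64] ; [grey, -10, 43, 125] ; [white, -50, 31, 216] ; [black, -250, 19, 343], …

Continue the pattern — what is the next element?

[grey, -1250, 7, 512]

Shade: black, grey, white, black → grey (repeats black → grey → white).
Second part goes -2, -10, -50, -250 → -1250 (×5 each step).
Third part: 55, 43, 31, 19 → 7 (−12 each step).
Fourth part: 64, 125, 216, 343 → 512 (perfect cubes: 4³, 5³, 6³, …).
So the next element is [grey, -1250, 7, 512].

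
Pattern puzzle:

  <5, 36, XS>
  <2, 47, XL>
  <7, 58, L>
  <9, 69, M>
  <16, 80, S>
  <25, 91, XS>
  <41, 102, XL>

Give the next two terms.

First slot goes 5, 2, 7, 9, 16, 25, 41 → 66 → 107 (each term is the sum of the two before it).
Second slot: +11 each step; 36, 47, 58, 69, 80, 91, 102 → 113 → 124.
Size — repeats XS → XL → L → M → S: XS, XL, L, M, S, XS, XL → L → M.
So the next two terms are <66, 113, L> and <107, 124, M>.

<66, 113, L>, <107, 124, M>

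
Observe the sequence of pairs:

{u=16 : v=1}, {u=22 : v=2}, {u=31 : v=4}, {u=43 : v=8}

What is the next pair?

{u=58 : v=16}

For the u, differences are 6, 9, 12, … (increasing by 3 each time): 16, 22, 31, 43 → 58.
V: ×2 each step; 1, 2, 4, 8 → 16.
Combining the parts gives {u=58 : v=16}.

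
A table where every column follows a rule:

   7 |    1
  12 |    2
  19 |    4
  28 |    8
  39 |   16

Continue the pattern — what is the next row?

52  32

First component goes 7, 12, 19, 28, 39 → 52 (differences are 5, 7, 9, … (increasing by 2 each time)).
Second component goes 1, 2, 4, 8, 16 → 32 (×2 each step).
Combining the parts gives 52  32.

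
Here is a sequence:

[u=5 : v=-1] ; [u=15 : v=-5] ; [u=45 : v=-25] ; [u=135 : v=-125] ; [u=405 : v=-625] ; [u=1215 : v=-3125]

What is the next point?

[u=3645 : v=-15625]

U: ×3 each step; 5, 15, 45, 135, 405, 1215 → 3645.
V: -1, -5, -25, -125, -625, -3125 → -15625 (×5 each step).
Combining the parts gives [u=3645 : v=-15625].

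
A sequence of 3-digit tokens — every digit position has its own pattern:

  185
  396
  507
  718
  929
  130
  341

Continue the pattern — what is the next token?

552

First digit goes 1, 3, 5, 7, 9, 1, 3 → 5 (+2 each step, mod 10).
Second digit goes 8, 9, 0, 1, 2, 3, 4 → 5 (+1 each step, mod 10).
Third digit: 5, 6, 7, 8, 9, 0, 1 → 2 (+1 each step, mod 10).
So the next token is 552.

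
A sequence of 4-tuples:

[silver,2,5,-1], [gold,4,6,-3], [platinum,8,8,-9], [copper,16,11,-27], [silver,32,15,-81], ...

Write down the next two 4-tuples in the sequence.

Metal: silver, gold, platinum, copper, silver → gold → platinum (repeats silver → gold → platinum → copper).
Second coordinate: ×2 each step, so 2, 4, 8, 16, 32 → 64 → 128.
Third coordinate: differences are 1, 2, 3, … (increasing by 1 each time), so 5, 6, 8, 11, 15 → 20 → 26.
For the fourth coordinate, ×3 each step: -1, -3, -9, -27, -81 → -243 → -729.
Putting the parts together: [gold,64,20,-243] and then [platinum,128,26,-729].

[gold,64,20,-243], [platinum,128,26,-729]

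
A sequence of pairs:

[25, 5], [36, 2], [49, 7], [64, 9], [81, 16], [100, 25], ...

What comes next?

First entry — perfect squares: 5², 6², 7², …: 25, 36, 49, 64, 81, 100 → 121.
For the second entry, each term is the sum of the two before it: 5, 2, 7, 9, 16, 25 → 41.
Combining the parts gives [121, 41].

[121, 41]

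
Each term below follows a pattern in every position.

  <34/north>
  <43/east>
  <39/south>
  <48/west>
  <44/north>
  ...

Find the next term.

First slot: 34, 43, 39, 48, 44 → 53 (alternating steps +9, −4, +9, −4, …).
For the direction, repeats north → east → south → west: north, east, south, west, north → east.
Putting it together: <53/east>.

<53/east>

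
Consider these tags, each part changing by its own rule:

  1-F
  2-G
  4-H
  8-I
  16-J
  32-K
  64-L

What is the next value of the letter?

M

Letter goes F, G, H, I, J, K, L → M (letters move forward 1 place in the alphabet).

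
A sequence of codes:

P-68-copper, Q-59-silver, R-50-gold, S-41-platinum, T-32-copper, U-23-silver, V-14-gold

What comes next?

W-5-platinum

Letter: P, Q, R, S, T, U, V → W (letters move forward 1 place in the alphabet).
Second component — −9 each step: 68, 59, 50, 41, 32, 23, 14 → 5.
Metal: repeats copper → silver → gold → platinum, so copper, silver, gold, platinum, copper, silver, gold → platinum.
Combining the parts gives W-5-platinum.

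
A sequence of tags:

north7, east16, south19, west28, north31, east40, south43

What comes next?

Direction: repeats north → east → south → west; north, east, south, west, north, east, south → west.
Second component: 7, 16, 19, 28, 31, 40, 43 → 52 (alternating steps +9, +3, +9, +3, …).
Combining the parts gives west52.

west52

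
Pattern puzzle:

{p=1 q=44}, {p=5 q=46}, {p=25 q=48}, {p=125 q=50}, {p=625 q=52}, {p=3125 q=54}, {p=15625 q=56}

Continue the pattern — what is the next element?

{p=78125 q=58}

P: ×5 each step, so 1, 5, 25, 125, 625, 3125, 15625 → 78125.
For the q, +2 each step: 44, 46, 48, 50, 52, 54, 56 → 58.
Combining the parts gives {p=78125 q=58}.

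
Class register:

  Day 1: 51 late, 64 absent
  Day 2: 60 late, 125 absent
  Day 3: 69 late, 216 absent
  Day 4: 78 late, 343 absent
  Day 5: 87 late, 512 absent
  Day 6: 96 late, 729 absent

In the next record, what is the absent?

1000

For the late, +9 each step: 51, 60, 69, 78, 87, 96 → 105.
Absent: perfect cubes: 4³, 5³, 6³, …, so 64, 125, 216, 343, 512, 729 → 1000.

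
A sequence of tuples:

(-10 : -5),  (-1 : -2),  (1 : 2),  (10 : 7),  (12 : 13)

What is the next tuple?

(21 : 20)

First value: alternating steps +9, +2, +9, +2, …, so -10, -1, 1, 10, 12 → 21.
Second value: differences are 3, 4, 5, … (increasing by 1 each time), so -5, -2, 2, 7, 13 → 20.
Putting it together: (21 : 20).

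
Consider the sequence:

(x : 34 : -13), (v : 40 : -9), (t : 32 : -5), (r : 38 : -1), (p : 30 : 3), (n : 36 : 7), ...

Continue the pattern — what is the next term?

(l : 28 : 11)

Letter goes x, v, t, r, p, n → l (letters move back 2 places in the alphabet).
Second component: alternating steps +6, −8, +6, −8, …, so 34, 40, 32, 38, 30, 36 → 28.
Third component: +4 each step; -13, -9, -5, -1, 3, 7 → 11.
Combining the parts gives (l : 28 : 11).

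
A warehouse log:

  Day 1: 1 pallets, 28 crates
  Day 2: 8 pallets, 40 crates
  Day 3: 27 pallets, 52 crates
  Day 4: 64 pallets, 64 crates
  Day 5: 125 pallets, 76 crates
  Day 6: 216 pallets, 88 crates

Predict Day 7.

For the pallets, perfect cubes: 1³, 2³, 3³, …: 1, 8, 27, 64, 125, 216 → 343.
For the crates, +12 each step: 28, 40, 52, 64, 76, 88 → 100.
Combining the parts gives 343 pallets, 100 crates.

343 pallets, 100 crates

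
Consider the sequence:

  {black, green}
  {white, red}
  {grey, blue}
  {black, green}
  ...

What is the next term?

{white, red}

Shade — repeats black → white → grey: black, white, grey, black → white.
Colour — repeats green → red → blue: green, red, blue, green → red.
Combining the parts gives {white, red}.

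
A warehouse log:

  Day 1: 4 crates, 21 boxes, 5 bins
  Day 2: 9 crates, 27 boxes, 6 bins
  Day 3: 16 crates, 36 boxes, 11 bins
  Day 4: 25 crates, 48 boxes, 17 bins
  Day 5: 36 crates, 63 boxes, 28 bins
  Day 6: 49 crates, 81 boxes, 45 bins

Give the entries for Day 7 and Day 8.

64 crates, 102 boxes, 73 bins; 81 crates, 126 boxes, 118 bins

Crates: 4, 9, 16, 25, 36, 49 → 64 → 81 (perfect squares: 2², 3², 4², …).
Boxes — differences are 6, 9, 12, … (increasing by 3 each time): 21, 27, 36, 48, 63, 81 → 102 → 126.
Bins goes 5, 6, 11, 17, 28, 45 → 73 → 118 (each term is the sum of the two before it).
So the next two records are 64 crates, 102 boxes, 73 bins and 81 crates, 126 boxes, 118 bins.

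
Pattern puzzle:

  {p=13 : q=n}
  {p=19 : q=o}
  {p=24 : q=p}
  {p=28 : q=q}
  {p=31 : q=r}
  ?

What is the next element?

For the p, differences are 6, 5, 4, … (decreasing by 1 each time): 13, 19, 24, 28, 31 → 33.
Q goes n, o, p, q, r → s (letters move forward 1 place in the alphabet).
Putting it together: {p=33 : q=s}.

{p=33 : q=s}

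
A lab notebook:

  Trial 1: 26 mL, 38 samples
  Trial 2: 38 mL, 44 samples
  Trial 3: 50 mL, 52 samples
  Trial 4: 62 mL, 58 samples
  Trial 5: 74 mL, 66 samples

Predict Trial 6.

ML: +12 each step, so 26, 38, 50, 62, 74 → 86.
For the samples, alternating steps +6, +8, +6, +8, …: 38, 44, 52, 58, 66 → 72.
Putting it together: 86 mL, 72 samples.

86 mL, 72 samples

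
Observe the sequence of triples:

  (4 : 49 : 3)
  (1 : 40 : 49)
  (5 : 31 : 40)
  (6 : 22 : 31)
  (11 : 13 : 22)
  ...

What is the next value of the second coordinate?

For the first coordinate, each term is the sum of the two before it: 4, 1, 5, 6, 11 → 17.
Second coordinate: −9 each step, so 49, 40, 31, 22, 13 → 4.
Third coordinate goes 3, 49, 40, 31, 22 → 13 (always the previous value of the second coordinate).

4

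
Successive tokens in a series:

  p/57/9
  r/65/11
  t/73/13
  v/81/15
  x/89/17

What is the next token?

Letter: p, r, t, v, x → z (letters move forward 2 places in the alphabet).
Second component: +8 each step, so 57, 65, 73, 81, 89 → 97.
Third component: 9, 11, 13, 15, 17 → 19 (+2 each step).
Combining the parts gives z/97/19.

z/97/19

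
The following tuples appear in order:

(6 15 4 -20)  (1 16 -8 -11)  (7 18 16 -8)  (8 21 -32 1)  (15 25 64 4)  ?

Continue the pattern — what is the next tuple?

First value: 6, 1, 7, 8, 15 → 23 (each term is the sum of the two before it).
Second value — differences are 1, 2, 3, … (increasing by 1 each time): 15, 16, 18, 21, 25 → 30.
Third value — ×(-2) each step: 4, -8, 16, -32, 64 → -128.
For the fourth value, alternating steps +9, +3, +9, +3, …: -20, -11, -8, 1, 4 → 13.
Putting it together: (23 30 -128 13).

(23 30 -128 13)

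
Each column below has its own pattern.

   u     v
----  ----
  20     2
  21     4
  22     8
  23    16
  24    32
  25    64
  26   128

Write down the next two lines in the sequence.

27  256; 28  512

Column u: +1 each step; 20, 21, 22, 23, 24, 25, 26 → 27 → 28.
Column v: ×2 each step, so 2, 4, 8, 16, 32, 64, 128 → 256 → 512.
So the next two lines are 27  256 and 28  512.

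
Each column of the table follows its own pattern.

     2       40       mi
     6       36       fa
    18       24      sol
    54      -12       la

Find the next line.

162  -120  ti

First component: 2, 6, 18, 54 → 162 (×3 each step).
Second component: together with the first component always sums to 42; 40, 36, 24, -12 → -120.
Note — runs through the solfège scale do→ti: mi, fa, sol, la → ti.
Putting it together: 162  -120  ti.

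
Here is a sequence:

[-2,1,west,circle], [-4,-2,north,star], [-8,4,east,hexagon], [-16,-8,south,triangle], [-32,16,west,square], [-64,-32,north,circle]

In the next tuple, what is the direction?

east

First part: ×2 each step; -2, -4, -8, -16, -32, -64 → -128.
Second part: ×(-2) each step, so 1, -2, 4, -8, 16, -32 → 64.
Direction: repeats west → north → east → south; west, north, east, south, west, north → east.
Shape — repeats circle → star → hexagon → triangle → square: circle, star, hexagon, triangle, square, circle → star.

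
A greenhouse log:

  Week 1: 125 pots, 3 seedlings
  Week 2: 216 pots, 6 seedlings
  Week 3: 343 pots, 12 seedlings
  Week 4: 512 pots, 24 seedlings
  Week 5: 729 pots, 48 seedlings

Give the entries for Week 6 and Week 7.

Pots: 125, 216, 343, 512, 729 → 1000 → 1331 (perfect cubes: 5³, 6³, 7³, …).
Seedlings — ×2 each step: 3, 6, 12, 24, 48 → 96 → 192.
Putting the parts together: 1000 pots, 96 seedlings and then 1331 pots, 192 seedlings.

1000 pots, 96 seedlings; 1331 pots, 192 seedlings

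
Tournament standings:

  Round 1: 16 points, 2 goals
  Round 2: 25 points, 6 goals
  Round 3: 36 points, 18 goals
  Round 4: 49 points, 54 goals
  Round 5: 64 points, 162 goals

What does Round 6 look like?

Points — perfect squares: 4², 5², 6², …: 16, 25, 36, 49, 64 → 81.
Goals goes 2, 6, 18, 54, 162 → 486 (×3 each step).
Putting it together: 81 points, 486 goals.

81 points, 486 goals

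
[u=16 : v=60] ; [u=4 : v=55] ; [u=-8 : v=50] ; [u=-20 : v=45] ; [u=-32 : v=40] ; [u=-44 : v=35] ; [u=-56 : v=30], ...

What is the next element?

[u=-68 : v=25]

U: −12 each step, so 16, 4, -8, -20, -32, -44, -56 → -68.
V: 60, 55, 50, 45, 40, 35, 30 → 25 (−5 each step).
So the next element is [u=-68 : v=25].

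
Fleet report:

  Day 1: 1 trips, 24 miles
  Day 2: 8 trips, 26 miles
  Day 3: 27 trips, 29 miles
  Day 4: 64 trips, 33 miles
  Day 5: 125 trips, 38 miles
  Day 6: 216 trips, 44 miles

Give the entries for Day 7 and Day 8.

For the trips, perfect cubes: 1³, 2³, 3³, …: 1, 8, 27, 64, 125, 216 → 343 → 512.
For the miles, differences are 2, 3, 4, … (increasing by 1 each time): 24, 26, 29, 33, 38, 44 → 51 → 59.
So the next two rows are 343 trips, 51 miles and 512 trips, 59 miles.

343 trips, 51 miles; 512 trips, 59 miles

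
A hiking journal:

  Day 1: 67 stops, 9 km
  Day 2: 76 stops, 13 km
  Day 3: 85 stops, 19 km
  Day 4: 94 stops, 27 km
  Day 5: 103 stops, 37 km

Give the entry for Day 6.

112 stops, 49 km

Stops goes 67, 76, 85, 94, 103 → 112 (+9 each step).
Km goes 9, 13, 19, 27, 37 → 49 (differences are 4, 6, 8, … (increasing by 2 each time)).
Putting it together: 112 stops, 49 km.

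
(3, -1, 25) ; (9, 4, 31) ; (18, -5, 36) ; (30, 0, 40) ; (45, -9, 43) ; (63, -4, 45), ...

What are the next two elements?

(84, -13, 46), (108, -8, 46)

First part — differences are 6, 9, 12, … (increasing by 3 each time): 3, 9, 18, 30, 45, 63 → 84 → 108.
Second part: alternating steps +5, −9, +5, −9, …, so -1, 4, -5, 0, -9, -4 → -13 → -8.
Third part: differences are 6, 5, 4, … (decreasing by 1 each time), so 25, 31, 36, 40, 43, 45 → 46 → 46.
Putting the parts together: (84, -13, 46) and then (108, -8, 46).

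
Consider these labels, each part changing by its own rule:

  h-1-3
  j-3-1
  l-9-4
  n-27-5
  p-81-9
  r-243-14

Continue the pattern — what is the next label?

t-729-23

Letter: letters move forward 2 places in the alphabet; h, j, l, n, p, r → t.
Second component: ×3 each step; 1, 3, 9, 27, 81, 243 → 729.
For the third component, each term is the sum of the two before it: 3, 1, 4, 5, 9, 14 → 23.
Putting it together: t-729-23.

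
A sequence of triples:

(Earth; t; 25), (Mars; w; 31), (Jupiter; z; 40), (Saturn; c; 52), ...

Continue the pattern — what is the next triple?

Planet: runs through the planets Mercury→Neptune, so Earth, Mars, Jupiter, Saturn → Uranus.
Letter: t, w, z, c → f (letters move forward 3 places in the alphabet, wrapping Z→A).
Third value: differences are 6, 9, 12, … (increasing by 3 each time), so 25, 31, 40, 52 → 67.
Putting it together: (Uranus; f; 67).

(Uranus; f; 67)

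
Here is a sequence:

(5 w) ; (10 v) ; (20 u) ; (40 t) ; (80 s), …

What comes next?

(160 r)

First entry goes 5, 10, 20, 40, 80 → 160 (×2 each step).
Letter: w, v, u, t, s → r (letters move back 1 place in the alphabet).
Combining the parts gives (160 r).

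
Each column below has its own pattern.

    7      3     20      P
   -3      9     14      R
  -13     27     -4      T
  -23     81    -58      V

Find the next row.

-33  243  -220  X

First component — −10 each step: 7, -3, -13, -23 → -33.
Second component — ×3 each step: 3, 9, 27, 81 → 243.
Third component: together with the second component always sums to 23; 20, 14, -4, -58 → -220.
For the letter, letters move forward 2 places in the alphabet: P, R, T, V → X.
Putting it together: -33  243  -220  X.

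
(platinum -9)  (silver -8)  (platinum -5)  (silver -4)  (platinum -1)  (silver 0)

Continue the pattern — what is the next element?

Metal: platinum, silver, platinum, silver, platinum, silver → platinum (alternates platinum ↔ silver).
For the second coordinate, alternating steps +1, +3, +1, +3, …: -9, -8, -5, -4, -1, 0 → 3.
Combining the parts gives (platinum 3).

(platinum 3)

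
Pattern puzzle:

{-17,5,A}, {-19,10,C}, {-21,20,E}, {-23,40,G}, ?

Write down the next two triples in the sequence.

{-25,80,I}, {-27,160,K}

First component: -17, -19, -21, -23 → -25 → -27 (−2 each step).
For the second component, ×2 each step: 5, 10, 20, 40 → 80 → 160.
Letter goes A, C, E, G → I → K (letters move forward 2 places in the alphabet).
Putting the parts together: {-25,80,I} and then {-27,160,K}.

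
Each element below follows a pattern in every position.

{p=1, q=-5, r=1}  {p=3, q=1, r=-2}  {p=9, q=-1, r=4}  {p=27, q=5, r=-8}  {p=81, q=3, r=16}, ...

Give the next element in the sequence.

{p=243, q=9, r=-32}

P — ×3 each step: 1, 3, 9, 27, 81 → 243.
Q goes -5, 1, -1, 5, 3 → 9 (alternating steps +6, −2, +6, −2, …).
R — ×(-2) each step: 1, -2, 4, -8, 16 → -32.
Putting it together: {p=243, q=9, r=-32}.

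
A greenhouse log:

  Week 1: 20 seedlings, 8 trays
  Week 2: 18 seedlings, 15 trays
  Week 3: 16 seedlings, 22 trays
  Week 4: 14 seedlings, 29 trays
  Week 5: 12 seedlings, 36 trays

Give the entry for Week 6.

Seedlings: −2 each step, so 20, 18, 16, 14, 12 → 10.
Trays: 8, 15, 22, 29, 36 → 43 (+7 each step).
Putting it together: 10 seedlings, 43 trays.

10 seedlings, 43 trays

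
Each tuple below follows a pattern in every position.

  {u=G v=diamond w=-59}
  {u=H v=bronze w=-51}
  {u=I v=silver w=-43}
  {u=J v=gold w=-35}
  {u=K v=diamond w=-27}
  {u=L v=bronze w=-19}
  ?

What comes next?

U — letters move forward 1 place in the alphabet: G, H, I, J, K, L → M.
V: diamond, bronze, silver, gold, diamond, bronze → silver (repeats diamond → bronze → silver → gold).
W: +8 each step; -59, -51, -43, -35, -27, -19 → -11.
So the next tuple is {u=M v=silver w=-11}.

{u=M v=silver w=-11}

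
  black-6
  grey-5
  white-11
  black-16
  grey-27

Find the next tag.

Shade goes black, grey, white, black, grey → white (repeats black → grey → white).
Second component — each term is the sum of the two before it: 6, 5, 11, 16, 27 → 43.
Putting it together: white-43.

white-43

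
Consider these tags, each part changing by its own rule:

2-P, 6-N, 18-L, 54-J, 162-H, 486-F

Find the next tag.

First component: ×3 each step, so 2, 6, 18, 54, 162, 486 → 1458.
Letter: letters move back 2 places in the alphabet; P, N, L, J, H, F → D.
Combining the parts gives 1458-D.

1458-D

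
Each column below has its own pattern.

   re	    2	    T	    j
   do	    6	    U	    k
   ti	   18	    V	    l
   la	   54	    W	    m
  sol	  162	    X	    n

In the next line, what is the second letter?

o

Note goes re, do, ti, la, sol → fa (runs backward through the solfège scale do→ti).
Second component: 2, 6, 18, 54, 162 → 486 (×3 each step).
For the first letter, letters move forward 1 place in the alphabet: T, U, V, W, X → Y.
Second letter — letters move forward 1 place in the alphabet: j, k, l, m, n → o.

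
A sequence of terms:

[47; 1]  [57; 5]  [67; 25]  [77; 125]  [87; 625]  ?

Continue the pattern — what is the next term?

First part: +10 each step, so 47, 57, 67, 77, 87 → 97.
Second part: ×5 each step; 1, 5, 25, 125, 625 → 3125.
Combining the parts gives [97; 3125].

[97; 3125]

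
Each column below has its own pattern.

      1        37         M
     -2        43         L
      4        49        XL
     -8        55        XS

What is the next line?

16  61  S

For the first component, ×(-2) each step: 1, -2, 4, -8 → 16.
Second component goes 37, 43, 49, 55 → 61 (+6 each step).
Size: M, L, XL, XS → S (runs through clothing sizes XS→XL).
Putting it together: 16  61  S.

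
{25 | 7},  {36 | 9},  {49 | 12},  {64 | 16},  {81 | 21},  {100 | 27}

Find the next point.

First component: perfect squares: 5², 6², 7², …, so 25, 36, 49, 64, 81, 100 → 121.
For the second component, differences are 2, 3, 4, … (increasing by 1 each time): 7, 9, 12, 16, 21, 27 → 34.
Putting it together: {121 | 34}.

{121 | 34}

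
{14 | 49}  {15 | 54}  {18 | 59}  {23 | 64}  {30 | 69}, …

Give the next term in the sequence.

{39 | 74}

For the first slot, differences are 1, 3, 5, … (increasing by 2 each time): 14, 15, 18, 23, 30 → 39.
For the second slot, +5 each step: 49, 54, 59, 64, 69 → 74.
Putting it together: {39 | 74}.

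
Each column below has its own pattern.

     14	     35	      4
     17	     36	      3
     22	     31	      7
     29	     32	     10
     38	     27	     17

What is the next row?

First component — differences are 3, 5, 7, … (increasing by 2 each time): 14, 17, 22, 29, 38 → 49.
Second component: alternating steps +1, −5, +1, −5, …, so 35, 36, 31, 32, 27 → 28.
Third component — each term is the sum of the two before it: 4, 3, 7, 10, 17 → 27.
Combining the parts gives 49  28  27.

49  28  27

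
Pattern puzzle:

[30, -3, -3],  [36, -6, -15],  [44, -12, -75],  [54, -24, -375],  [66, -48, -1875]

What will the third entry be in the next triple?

-9375

First entry: differences are 6, 8, 10, … (increasing by 2 each time), so 30, 36, 44, 54, 66 → 80.
Second entry: ×2 each step, so -3, -6, -12, -24, -48 → -96.
Third entry: ×5 each step; -3, -15, -75, -375, -1875 → -9375.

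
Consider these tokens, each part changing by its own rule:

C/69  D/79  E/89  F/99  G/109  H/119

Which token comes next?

I/129

Letter — letters move forward 1 place in the alphabet: C, D, E, F, G, H → I.
For the second component, +10 each step: 69, 79, 89, 99, 109, 119 → 129.
Putting it together: I/129.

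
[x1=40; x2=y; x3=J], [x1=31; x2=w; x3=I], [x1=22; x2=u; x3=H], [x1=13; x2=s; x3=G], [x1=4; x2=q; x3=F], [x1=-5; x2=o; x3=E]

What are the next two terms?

[x1=-14; x2=m; x3=D], [x1=-23; x2=k; x3=C]

For the x1, −9 each step: 40, 31, 22, 13, 4, -5 → -14 → -23.
For the x2, letters move back 2 places in the alphabet: y, w, u, s, q, o → m → k.
X3: J, I, H, G, F, E → D → C (letters move back 1 place in the alphabet).
So the next two terms are [x1=-14; x2=m; x3=D] and [x1=-23; x2=k; x3=C].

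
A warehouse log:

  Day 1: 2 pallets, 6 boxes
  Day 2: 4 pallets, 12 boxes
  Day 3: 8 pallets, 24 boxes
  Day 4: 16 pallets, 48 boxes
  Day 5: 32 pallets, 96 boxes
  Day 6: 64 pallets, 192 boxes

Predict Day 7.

128 pallets, 384 boxes

Pallets — ×2 each step: 2, 4, 8, 16, 32, 64 → 128.
Boxes goes 6, 12, 24, 48, 96, 192 → 384 (always 3 × the pallets).
Putting it together: 128 pallets, 384 boxes.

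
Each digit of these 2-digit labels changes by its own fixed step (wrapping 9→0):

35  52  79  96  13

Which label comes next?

First digit goes 3, 5, 7, 9, 1 → 3 (+2 each step, mod 10).
For the second digit, −3 each step, mod 10: 5, 2, 9, 6, 3 → 0.
Combining the parts gives 30.

30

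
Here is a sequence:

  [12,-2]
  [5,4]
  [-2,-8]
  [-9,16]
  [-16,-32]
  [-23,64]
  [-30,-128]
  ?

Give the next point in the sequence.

[-37,256]

First value: −7 each step; 12, 5, -2, -9, -16, -23, -30 → -37.
Second value: ×(-2) each step, so -2, 4, -8, 16, -32, 64, -128 → 256.
Combining the parts gives [-37,256].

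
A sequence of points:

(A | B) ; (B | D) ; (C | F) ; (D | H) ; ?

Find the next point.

First letter: letters move forward 1 place in the alphabet, so A, B, C, D → E.
Second letter: letters move forward 2 places in the alphabet; B, D, F, H → J.
So the next point is (E | J).

(E | J)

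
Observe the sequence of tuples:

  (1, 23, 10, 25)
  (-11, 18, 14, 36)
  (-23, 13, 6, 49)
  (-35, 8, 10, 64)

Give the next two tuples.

First slot — −12 each step: 1, -11, -23, -35 → -47 → -59.
Second slot — −5 each step: 23, 18, 13, 8 → 3 → -2.
Third slot: 10, 14, 6, 10 → 2 → 6 (alternating steps +4, −8, +4, −8, …).
Fourth slot — perfect squares: 5², 6², 7², …: 25, 36, 49, 64 → 81 → 100.
Putting the parts together: (-47, 3, 2, 81) and then (-59, -2, 6, 100).

(-47, 3, 2, 81), (-59, -2, 6, 100)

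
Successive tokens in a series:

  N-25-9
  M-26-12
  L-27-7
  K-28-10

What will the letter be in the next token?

J

Letter: letters move back 1 place in the alphabet, so N, M, L, K → J.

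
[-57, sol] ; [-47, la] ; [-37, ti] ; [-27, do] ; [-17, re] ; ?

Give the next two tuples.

[-7, mi], [3, fa]

First coordinate: -57, -47, -37, -27, -17 → -7 → 3 (+10 each step).
Note: runs through the solfège scale do→ti, so sol, la, ti, do, re → mi → fa.
So the next two tuples are [-7, mi] and [3, fa].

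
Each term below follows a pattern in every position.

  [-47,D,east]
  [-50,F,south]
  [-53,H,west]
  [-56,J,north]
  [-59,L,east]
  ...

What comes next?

First value: −3 each step, so -47, -50, -53, -56, -59 → -62.
Letter goes D, F, H, J, L → N (letters move forward 2 places in the alphabet).
For the direction, repeats east → south → west → north: east, south, west, north, east → south.
Combining the parts gives [-62,N,south].

[-62,N,south]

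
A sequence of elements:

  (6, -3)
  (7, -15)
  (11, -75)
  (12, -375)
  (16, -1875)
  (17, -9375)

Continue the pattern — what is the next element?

First value — alternating steps +1, +4, +1, +4, …: 6, 7, 11, 12, 16, 17 → 21.
For the second value, ×5 each step: -3, -15, -75, -375, -1875, -9375 → -46875.
Combining the parts gives (21, -46875).

(21, -46875)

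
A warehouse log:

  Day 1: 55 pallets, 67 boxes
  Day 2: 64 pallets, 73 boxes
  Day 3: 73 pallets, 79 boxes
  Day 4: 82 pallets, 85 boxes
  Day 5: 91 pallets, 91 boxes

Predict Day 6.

Pallets — +9 each step: 55, 64, 73, 82, 91 → 100.
Boxes: +6 each step; 67, 73, 79, 85, 91 → 97.
Combining the parts gives 100 pallets, 97 boxes.

100 pallets, 97 boxes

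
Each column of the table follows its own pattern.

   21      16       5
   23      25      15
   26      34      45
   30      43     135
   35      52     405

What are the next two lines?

First component: differences are 2, 3, 4, … (increasing by 1 each time), so 21, 23, 26, 30, 35 → 41 → 48.
For the second component, +9 each step: 16, 25, 34, 43, 52 → 61 → 70.
Third component: 5, 15, 45, 135, 405 → 1215 → 3645 (×3 each step).
So the next two lines are 41  61  1215 and 48  70  3645.

41  61  1215; 48  70  3645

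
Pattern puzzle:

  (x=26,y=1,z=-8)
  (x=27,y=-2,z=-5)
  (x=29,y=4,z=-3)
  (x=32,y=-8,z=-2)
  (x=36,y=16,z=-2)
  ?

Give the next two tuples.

(x=41,y=-32,z=-3), (x=47,y=64,z=-5)

X: differences are 1, 2, 3, … (increasing by 1 each time), so 26, 27, 29, 32, 36 → 41 → 47.
Y: 1, -2, 4, -8, 16 → -32 → 64 (×(-2) each step).
Z goes -8, -5, -3, -2, -2 → -3 → -5 (differences are 3, 2, 1, … (decreasing by 1 each time)).
So the next two tuples are (x=41,y=-32,z=-3) and (x=47,y=64,z=-5).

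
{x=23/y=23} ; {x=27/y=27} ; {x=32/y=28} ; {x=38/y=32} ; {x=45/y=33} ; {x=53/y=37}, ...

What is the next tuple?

{x=62/y=38}

X goes 23, 27, 32, 38, 45, 53 → 62 (differences are 4, 5, 6, … (increasing by 1 each time)).
Y: alternating steps +4, +1, +4, +1, …; 23, 27, 28, 32, 33, 37 → 38.
Putting it together: {x=62/y=38}.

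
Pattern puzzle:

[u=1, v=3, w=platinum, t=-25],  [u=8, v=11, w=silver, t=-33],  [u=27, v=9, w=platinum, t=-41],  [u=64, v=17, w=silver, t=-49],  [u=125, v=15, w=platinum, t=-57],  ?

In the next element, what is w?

silver

U — perfect cubes: 1³, 2³, 3³, …: 1, 8, 27, 64, 125 → 216.
V: 3, 11, 9, 17, 15 → 23 (alternating steps +8, −2, +8, −2, …).
W — alternates platinum ↔ silver: platinum, silver, platinum, silver, platinum → silver.
T goes -25, -33, -41, -49, -57 → -65 (−8 each step).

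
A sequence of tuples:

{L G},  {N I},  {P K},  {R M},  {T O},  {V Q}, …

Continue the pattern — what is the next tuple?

First letter: L, N, P, R, T, V → X (letters move forward 2 places in the alphabet).
Second letter: G, I, K, M, O, Q → S (letters move forward 2 places in the alphabet).
Putting it together: {X S}.

{X S}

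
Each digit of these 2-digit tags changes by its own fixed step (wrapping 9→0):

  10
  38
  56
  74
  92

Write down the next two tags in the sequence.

First digit — +2 each step, mod 10: 1, 3, 5, 7, 9 → 1 → 3.
Second digit: 0, 8, 6, 4, 2 → 0 → 8 (−2 each step, mod 10).
So the next two tags are 10 and 38.

10 then 38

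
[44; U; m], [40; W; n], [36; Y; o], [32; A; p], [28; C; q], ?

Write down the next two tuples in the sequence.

[24; E; r], [20; G; s]

First value: −4 each step, so 44, 40, 36, 32, 28 → 24 → 20.
For the first letter, letters move forward 2 places in the alphabet, wrapping Z→A: U, W, Y, A, C → E → G.
Second letter goes m, n, o, p, q → r → s (letters move forward 1 place in the alphabet).
Putting the parts together: [24; E; r] and then [20; G; s].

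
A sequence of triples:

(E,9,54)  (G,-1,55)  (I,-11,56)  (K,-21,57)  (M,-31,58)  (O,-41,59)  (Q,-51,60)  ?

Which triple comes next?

(S,-61,61)

For the letter, letters move forward 2 places in the alphabet: E, G, I, K, M, O, Q → S.
Second part: 9, -1, -11, -21, -31, -41, -51 → -61 (−10 each step).
Third part — +1 each step: 54, 55, 56, 57, 58, 59, 60 → 61.
Combining the parts gives (S,-61,61).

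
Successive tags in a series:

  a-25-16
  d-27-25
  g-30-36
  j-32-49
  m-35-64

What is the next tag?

p-37-81

Letter: a, d, g, j, m → p (letters move forward 3 places in the alphabet).
Second component: alternating steps +2, +3, +2, +3, …, so 25, 27, 30, 32, 35 → 37.
For the third component, perfect squares: 4², 5², 6², …: 16, 25, 36, 49, 64 → 81.
Putting it together: p-37-81.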